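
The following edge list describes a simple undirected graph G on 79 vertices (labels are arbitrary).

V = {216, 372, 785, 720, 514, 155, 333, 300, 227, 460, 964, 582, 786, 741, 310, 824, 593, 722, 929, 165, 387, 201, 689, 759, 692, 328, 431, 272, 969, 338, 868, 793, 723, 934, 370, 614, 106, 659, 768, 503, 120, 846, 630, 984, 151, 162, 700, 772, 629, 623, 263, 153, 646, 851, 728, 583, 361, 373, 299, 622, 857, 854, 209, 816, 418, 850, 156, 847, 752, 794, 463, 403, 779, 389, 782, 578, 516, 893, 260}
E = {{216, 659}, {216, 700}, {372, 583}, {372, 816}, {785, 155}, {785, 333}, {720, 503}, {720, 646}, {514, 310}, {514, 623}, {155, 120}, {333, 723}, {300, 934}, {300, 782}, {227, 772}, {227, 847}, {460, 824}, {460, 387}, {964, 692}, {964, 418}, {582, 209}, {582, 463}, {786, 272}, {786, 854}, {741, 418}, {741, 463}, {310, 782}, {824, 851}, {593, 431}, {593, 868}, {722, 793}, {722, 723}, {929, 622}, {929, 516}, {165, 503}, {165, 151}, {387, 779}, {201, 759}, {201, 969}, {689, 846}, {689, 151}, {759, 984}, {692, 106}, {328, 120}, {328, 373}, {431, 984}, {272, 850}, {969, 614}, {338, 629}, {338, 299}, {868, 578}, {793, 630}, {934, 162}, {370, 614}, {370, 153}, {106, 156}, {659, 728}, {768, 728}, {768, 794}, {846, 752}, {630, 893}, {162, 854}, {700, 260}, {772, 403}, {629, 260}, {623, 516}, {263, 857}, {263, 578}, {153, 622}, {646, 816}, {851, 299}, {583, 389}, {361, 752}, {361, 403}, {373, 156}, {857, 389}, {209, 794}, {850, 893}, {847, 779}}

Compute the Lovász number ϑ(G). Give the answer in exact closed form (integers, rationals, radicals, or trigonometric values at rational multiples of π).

Vertex 165 has 2 neighbors: 503, 151.
Vertex 201 has 2 neighbors: 759, 969.
N(106) = {692, 156}, |N(106)| = 2.
Vertex 659 has 2 neighbors: 216, 728.
G on 79 vertices is 2-regular; this is C_{79}, the 79-cycle.
A has 40 distinct eigenvalues ≈ [2.0, 1.9937, 1.9748, 1.9433, 1.8996, 1.8439, 1.7766, 1.698, 1.6086, 1.5091, 1.4001, 1.2822, 1.1562, 1.0229, 0.8831, 0.7377, 0.5877, 0.434, 0.2775, 0.1192, -0.0398, -0.1985, -0.356, -0.5112, -0.6632, -0.8111, -0.9537, -1.0904, -1.2202, -1.3422, -1.4558, -1.5601, -1.6546, -1.7386, -1.8117, -1.8733, -1.923, -1.9606, -1.9858, -1.9984].
Lovász (edge-transitive): ϑ = −79·(-2*cos(pi/79))/((2)−(-2*cos(pi/79))) = 79*cos(pi/79)/(cos(pi/79) + 1).
≈ 39.4844 (to 4 d.p.).
39 ≤ 79*cos(pi/79)/(cos(pi/79) + 1) ≤ 40: both strict.

79*cos(pi/79)/(cos(pi/79) + 1)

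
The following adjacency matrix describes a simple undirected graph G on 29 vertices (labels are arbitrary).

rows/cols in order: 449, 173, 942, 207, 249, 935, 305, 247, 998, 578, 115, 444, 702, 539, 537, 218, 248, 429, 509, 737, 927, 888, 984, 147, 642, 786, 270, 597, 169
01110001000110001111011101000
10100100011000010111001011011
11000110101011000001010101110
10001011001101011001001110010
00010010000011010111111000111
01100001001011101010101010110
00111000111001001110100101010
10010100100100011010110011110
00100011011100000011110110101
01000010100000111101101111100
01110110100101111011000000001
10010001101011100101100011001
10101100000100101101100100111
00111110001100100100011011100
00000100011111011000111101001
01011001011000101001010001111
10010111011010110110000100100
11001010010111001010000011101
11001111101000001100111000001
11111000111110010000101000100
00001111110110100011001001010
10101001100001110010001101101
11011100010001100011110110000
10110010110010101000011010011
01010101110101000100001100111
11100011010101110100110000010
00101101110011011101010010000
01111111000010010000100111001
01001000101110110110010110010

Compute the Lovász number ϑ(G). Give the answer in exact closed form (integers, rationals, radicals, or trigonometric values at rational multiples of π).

N(888) = {449, 942, 249, 247, 998, 539, 537, 218, 509, 984, 147, 786, 270, 169}, |N(888)| = 14.
Vertex 702 has 14 neighbors: 449, 942, 249, 935, 444, 537, 248, 429, 737, 927, 147, 270, 597, 169.
N(935) = {173, 942, 247, 115, 702, 539, 537, 248, 509, 927, 984, 642, 270, 597}, |N(935)| = 14.
N(786) = {449, 173, 942, 305, 247, 578, 444, 539, 537, 218, 429, 927, 888, 597}, |N(786)| = 14.
deg(v) = 14 for all v (|V|=29); Paley(29): SR with (k,λ,μ)=(14,6,7).
spec(A) ≈ [14.0, 2.192582, -3.192582] (distinct, 6 d.p.).
Lovász (edge-transitive): ϑ = −29·(-sqrt(29)/2 - 1/2)/((14)−(-sqrt(29)/2 - 1/2)) = sqrt(29).
≈ 5.385164807 (to 9 d.p.).

sqrt(29)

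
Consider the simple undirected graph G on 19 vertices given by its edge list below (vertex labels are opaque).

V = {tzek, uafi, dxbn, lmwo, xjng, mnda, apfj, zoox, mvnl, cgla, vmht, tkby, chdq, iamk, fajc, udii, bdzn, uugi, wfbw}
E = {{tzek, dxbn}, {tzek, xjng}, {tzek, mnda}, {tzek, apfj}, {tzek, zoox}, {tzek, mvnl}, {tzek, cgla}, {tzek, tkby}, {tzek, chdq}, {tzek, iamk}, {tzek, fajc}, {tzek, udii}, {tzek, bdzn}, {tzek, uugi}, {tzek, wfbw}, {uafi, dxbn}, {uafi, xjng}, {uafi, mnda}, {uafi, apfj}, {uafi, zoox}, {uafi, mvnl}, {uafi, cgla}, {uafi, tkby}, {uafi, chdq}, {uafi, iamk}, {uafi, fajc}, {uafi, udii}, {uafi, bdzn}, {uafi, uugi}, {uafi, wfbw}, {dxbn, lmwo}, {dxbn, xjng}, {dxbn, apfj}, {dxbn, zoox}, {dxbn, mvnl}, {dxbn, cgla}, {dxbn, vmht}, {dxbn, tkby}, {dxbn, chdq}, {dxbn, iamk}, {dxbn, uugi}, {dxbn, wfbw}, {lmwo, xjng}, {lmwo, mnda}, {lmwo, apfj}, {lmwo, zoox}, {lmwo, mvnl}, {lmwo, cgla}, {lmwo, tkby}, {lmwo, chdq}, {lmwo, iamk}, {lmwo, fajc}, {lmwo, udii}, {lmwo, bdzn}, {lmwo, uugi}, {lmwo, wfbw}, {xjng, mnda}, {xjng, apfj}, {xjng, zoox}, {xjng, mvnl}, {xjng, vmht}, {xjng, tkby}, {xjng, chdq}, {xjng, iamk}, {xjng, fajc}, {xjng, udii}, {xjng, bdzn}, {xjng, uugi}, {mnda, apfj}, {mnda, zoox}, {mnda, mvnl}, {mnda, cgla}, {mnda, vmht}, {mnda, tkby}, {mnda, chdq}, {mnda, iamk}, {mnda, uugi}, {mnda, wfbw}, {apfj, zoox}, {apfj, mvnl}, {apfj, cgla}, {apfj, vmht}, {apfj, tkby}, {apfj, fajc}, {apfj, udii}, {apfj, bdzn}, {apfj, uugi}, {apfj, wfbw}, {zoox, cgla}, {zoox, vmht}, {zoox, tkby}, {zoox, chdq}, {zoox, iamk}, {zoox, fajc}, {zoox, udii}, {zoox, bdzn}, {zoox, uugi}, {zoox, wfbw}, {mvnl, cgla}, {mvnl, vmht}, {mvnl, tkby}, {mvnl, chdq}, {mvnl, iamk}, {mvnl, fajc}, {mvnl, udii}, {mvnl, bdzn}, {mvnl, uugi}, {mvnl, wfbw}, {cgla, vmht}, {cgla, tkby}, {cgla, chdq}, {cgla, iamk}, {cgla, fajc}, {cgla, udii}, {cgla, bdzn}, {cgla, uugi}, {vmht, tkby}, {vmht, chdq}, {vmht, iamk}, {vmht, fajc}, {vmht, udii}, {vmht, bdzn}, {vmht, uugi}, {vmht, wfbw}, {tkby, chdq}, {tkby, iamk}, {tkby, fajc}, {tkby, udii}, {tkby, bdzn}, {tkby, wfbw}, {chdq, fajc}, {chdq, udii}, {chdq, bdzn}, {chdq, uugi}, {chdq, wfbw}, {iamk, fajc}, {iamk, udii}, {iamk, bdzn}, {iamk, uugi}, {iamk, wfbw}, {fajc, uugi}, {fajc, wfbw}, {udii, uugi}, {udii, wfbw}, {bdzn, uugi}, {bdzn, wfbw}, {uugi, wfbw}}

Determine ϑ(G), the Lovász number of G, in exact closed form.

5

Vertex chdq has 16 neighbors: tzek, uafi, dxbn, lmwo, xjng, mnda, zoox, mvnl, cgla, vmht, tkby, fajc, udii, bdzn, uugi, wfbw.
Vertex tzek has 15 neighbors: dxbn, xjng, mnda, apfj, zoox, mvnl, cgla, tkby, chdq, iamk, fajc, udii, bdzn, uugi, wfbw.
N(mvnl) = {tzek, uafi, dxbn, lmwo, xjng, mnda, apfj, cgla, vmht, tkby, chdq, iamk, fajc, udii, bdzn, uugi, wfbw}, |N(mvnl)| = 17.
Vertex xjng has 16 neighbors: tzek, uafi, dxbn, lmwo, mnda, apfj, zoox, mvnl, vmht, tkby, chdq, iamk, fajc, udii, bdzn, uugi.
G = K_{5,4,3,3,2,2}: α = 5 = χ(Ḡ), so ϑ = 5.
ϑ(G) ≈ 5.0000000.
α=5, χ(Ḡ)=5; ϑ=5 lies between (collapsed).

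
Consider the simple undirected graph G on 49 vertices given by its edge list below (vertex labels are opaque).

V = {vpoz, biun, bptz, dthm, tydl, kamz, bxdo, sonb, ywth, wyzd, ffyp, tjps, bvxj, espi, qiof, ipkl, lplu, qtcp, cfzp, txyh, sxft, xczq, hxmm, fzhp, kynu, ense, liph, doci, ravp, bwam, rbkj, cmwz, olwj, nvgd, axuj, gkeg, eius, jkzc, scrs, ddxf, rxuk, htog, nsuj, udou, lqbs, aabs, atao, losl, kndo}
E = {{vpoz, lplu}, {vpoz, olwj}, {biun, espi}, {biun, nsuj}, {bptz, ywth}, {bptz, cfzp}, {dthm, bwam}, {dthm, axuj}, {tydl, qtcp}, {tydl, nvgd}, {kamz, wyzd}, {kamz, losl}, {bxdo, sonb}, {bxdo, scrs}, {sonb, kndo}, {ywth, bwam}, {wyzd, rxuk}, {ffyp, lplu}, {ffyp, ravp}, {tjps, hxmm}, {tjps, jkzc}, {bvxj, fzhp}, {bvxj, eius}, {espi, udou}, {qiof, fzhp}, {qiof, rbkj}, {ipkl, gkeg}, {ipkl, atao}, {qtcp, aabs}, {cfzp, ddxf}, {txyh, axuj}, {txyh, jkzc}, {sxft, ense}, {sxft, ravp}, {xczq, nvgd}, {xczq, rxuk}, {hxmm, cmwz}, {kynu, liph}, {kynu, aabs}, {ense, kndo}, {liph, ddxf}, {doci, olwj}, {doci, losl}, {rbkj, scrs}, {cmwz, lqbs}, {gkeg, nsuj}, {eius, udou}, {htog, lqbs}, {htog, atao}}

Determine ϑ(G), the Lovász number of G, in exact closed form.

49*cos(pi/49)/(cos(pi/49) + 1)

Vertex qiof has 2 neighbors: fzhp, rbkj.
deg(dthm) = 2; N(dthm) = {bwam, axuj}.
deg(doci) = 2; N(doci) = {olwj, losl}.
Vertex lqbs has 2 neighbors: cmwz, htog.
2-regular, N=49; connected 2-regular on 49 ⇒ C_{49}.
A has 25 distinct eigenvalues ≈ [2.0, 1.984, 1.935, 1.854, 1.743, 1.603, 1.437, 1.247, 1.037, 0.81, 0.569, 0.319, 0.064, -0.192, -0.445, -0.691, -0.925, -1.144, -1.345, -1.523, -1.676, -1.802, -1.898, -1.963, -1.996].
Lovász: ϑ = −49(-2*cos(pi/49))/(2+-(-1)*2*cos(pi/49)) = 49*cos(pi/49)/(cos(pi/49) + 1).
Numerically 24.4748.
Sandwich: α(G)=24 ≤ ϑ(G)=49*cos(pi/49)/(cos(pi/49) + 1) ≤ χ(Ḡ)=25 (both strict).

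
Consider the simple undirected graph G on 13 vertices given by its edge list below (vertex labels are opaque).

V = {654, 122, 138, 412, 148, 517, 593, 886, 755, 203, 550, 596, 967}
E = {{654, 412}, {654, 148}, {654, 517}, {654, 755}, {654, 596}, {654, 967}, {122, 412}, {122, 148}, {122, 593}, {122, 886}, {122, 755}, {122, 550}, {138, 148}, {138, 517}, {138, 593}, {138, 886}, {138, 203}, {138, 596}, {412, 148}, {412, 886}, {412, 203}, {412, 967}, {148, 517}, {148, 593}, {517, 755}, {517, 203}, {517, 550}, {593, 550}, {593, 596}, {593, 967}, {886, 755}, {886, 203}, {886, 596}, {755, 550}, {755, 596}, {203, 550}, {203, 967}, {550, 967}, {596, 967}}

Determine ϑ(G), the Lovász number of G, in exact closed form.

sqrt(13)

Vertex 593 has 6 neighbors: 122, 138, 148, 550, 596, 967.
Vertex 886 has 6 neighbors: 122, 138, 412, 755, 203, 596.
deg(654) = 6; N(654) = {412, 148, 517, 755, 596, 967}.
Vertex 148 has 6 neighbors: 654, 122, 138, 412, 517, 593.
deg(v) = 6 for all v (|V|=13); strongly regular (13,6,2,3).
Distinct eigenvalues (to 5 d.p.): [6.0, 1.30278, -2.30278].
−13·(-sqrt(13)/2 - 1/2) / ((6)−(-sqrt(13)/2 - 1/2)) = sqrt(13) = ϑ(G).
ϑ(G) ≈ 3.60555128.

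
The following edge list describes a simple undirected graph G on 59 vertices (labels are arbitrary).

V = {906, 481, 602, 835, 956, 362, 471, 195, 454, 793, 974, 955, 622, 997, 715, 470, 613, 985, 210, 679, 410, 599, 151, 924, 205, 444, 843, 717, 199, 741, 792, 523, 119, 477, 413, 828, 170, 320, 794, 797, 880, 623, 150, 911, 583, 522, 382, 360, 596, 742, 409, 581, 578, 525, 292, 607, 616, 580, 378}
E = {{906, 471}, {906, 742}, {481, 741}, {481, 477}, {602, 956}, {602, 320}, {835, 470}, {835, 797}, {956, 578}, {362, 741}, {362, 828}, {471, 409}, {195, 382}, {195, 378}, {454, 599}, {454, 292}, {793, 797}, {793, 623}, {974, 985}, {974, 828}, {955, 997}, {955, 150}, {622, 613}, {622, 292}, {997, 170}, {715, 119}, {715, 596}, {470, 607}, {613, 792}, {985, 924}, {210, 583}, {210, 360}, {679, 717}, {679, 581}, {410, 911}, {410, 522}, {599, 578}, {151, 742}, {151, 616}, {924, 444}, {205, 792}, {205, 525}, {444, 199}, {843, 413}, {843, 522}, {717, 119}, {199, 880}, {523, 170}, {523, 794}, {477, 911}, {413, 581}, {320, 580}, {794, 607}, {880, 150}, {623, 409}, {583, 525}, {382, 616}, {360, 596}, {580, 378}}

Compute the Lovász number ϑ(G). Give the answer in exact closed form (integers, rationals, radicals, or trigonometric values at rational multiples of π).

deg(679) = 2; N(679) = {717, 581}.
N(622) = {613, 292}, |N(622)| = 2.
deg(481) = 2; N(481) = {741, 477}.
N(741) = {481, 362}, |N(741)| = 2.
59-vertex 2-regular graph: this is C_{59}, the 59-cycle.
A has 30 distinct eigenvalues ≈ [2.0, 1.989, 1.955, 1.899, 1.821, 1.723, 1.605, 1.47, 1.317, 1.15, 0.969, 0.778, 0.577, 0.371, 0.16, -0.053, -0.265, -0.475, -0.678, -0.875, -1.061, -1.235, -1.395, -1.54, -1.667, -1.775, -1.863, -1.93, -1.975, -1.997].
Lovász (edge-transitive): ϑ = −59·(-2*cos(pi/59))/((2)−(-2*cos(pi/59))) = 59*cos(pi/59)/(cos(pi/59) + 1).
≈ 29.479080 (to 6 d.p.).
Lovász sandwich 29 ≤ 59*cos(pi/59)/(cos(pi/59) + 1) ≤ 30: both strict.

59*cos(pi/59)/(cos(pi/59) + 1)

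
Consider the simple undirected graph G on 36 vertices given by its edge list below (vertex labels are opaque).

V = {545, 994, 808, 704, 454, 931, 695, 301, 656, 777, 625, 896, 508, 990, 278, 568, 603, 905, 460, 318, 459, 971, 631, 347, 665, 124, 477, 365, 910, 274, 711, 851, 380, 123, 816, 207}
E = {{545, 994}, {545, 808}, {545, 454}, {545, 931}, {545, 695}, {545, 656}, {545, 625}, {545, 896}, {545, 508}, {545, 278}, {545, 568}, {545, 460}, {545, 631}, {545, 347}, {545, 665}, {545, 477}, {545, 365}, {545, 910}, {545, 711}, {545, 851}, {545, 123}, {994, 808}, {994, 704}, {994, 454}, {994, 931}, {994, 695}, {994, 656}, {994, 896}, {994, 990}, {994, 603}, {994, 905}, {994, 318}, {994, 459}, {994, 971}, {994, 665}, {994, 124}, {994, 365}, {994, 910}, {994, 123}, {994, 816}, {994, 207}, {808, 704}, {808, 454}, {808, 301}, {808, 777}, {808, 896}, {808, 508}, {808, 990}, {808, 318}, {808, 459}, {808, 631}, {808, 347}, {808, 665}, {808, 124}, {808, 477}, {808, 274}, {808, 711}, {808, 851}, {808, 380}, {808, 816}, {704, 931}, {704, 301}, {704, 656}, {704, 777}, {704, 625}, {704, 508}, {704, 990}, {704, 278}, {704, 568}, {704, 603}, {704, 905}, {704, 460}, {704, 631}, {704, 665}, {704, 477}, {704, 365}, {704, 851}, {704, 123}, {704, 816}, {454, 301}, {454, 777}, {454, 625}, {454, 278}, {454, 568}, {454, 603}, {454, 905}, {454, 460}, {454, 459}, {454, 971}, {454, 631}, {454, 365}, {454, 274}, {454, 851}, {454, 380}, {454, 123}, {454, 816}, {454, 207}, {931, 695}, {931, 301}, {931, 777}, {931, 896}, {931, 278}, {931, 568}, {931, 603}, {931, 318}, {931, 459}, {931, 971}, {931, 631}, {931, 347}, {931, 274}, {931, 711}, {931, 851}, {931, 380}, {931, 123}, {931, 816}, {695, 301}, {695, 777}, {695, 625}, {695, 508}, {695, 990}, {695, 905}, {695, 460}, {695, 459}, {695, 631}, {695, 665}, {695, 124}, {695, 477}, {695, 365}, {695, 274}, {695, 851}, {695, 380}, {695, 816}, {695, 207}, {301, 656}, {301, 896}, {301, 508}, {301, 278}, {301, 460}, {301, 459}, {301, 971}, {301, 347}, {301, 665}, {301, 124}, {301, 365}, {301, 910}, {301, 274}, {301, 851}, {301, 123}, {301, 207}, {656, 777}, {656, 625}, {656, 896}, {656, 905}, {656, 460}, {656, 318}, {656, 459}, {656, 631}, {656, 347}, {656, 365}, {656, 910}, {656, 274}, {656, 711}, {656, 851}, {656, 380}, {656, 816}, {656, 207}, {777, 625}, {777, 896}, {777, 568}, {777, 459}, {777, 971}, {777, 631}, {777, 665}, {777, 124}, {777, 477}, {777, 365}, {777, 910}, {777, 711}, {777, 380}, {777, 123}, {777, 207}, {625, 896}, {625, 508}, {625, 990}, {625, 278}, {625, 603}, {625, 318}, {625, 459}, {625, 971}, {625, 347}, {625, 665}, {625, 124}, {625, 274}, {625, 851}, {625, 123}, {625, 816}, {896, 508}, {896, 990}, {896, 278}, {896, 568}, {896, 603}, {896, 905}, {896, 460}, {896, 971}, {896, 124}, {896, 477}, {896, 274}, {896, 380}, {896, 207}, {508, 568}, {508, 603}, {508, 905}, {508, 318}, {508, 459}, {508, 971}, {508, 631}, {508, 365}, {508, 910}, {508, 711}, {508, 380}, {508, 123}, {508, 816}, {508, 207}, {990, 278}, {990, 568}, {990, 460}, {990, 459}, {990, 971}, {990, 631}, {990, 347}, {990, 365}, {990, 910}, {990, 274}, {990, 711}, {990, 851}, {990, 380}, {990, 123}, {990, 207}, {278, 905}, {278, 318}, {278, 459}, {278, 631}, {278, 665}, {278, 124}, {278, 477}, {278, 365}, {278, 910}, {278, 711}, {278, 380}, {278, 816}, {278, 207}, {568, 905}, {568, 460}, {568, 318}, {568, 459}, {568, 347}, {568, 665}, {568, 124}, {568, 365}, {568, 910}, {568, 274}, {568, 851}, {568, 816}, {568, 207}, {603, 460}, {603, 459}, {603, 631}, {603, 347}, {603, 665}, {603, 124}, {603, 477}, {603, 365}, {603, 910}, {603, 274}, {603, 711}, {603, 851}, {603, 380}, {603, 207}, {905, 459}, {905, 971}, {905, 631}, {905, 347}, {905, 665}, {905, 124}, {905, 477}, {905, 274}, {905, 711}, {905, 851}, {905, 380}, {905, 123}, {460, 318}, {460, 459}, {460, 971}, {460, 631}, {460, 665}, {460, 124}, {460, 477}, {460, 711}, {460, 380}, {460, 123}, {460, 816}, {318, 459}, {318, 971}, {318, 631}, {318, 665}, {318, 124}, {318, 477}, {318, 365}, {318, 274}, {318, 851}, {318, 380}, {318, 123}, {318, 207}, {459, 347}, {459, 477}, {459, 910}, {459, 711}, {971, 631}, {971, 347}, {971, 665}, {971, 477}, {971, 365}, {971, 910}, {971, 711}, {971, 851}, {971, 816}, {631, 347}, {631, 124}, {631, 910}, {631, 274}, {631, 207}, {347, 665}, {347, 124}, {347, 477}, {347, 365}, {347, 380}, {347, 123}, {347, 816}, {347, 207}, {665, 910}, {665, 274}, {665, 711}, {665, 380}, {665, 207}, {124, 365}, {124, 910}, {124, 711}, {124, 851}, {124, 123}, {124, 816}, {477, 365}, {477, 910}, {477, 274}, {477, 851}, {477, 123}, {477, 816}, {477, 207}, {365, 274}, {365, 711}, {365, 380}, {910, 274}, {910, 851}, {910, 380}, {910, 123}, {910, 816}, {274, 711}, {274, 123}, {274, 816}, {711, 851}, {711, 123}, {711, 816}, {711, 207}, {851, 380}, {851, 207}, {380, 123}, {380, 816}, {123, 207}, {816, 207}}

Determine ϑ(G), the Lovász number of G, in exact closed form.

8

Vertex 454 has 21 neighbors: 545, 994, 808, 301, 777, 625, 278, 568, 603, 905, 460, 459, 971, 631, 365, 274, 851, 380, 123, 816, 207.
N(365) = {545, 994, 704, 454, 695, 301, 656, 777, 508, 990, 278, 568, 603, 318, 971, 347, 124, 477, 274, 711, 380}, |N(365)| = 21.
deg(896) = 21; N(896) = {545, 994, 808, 931, 301, 656, 777, 625, 508, 990, 278, 568, 603, 905, 460, 971, 124, 477, 274, 380, 207}.
Vertex 695 has 21 neighbors: 545, 994, 931, 301, 777, 625, 508, 990, 905, 460, 459, 631, 665, 124, 477, 365, 274, 851, 380, 816, 207.
36-vertex 21-regular graph: this is K(9,2), the Kneser graph.
A has 3 distinct eigenvalues ≈ [21.0, 1.0, -6.0].
ϑ = −N·λ_min/(λ_max−λ_min) = −36·(-6)/(21−(-6)) = 8.
= 8.00000… (decimal).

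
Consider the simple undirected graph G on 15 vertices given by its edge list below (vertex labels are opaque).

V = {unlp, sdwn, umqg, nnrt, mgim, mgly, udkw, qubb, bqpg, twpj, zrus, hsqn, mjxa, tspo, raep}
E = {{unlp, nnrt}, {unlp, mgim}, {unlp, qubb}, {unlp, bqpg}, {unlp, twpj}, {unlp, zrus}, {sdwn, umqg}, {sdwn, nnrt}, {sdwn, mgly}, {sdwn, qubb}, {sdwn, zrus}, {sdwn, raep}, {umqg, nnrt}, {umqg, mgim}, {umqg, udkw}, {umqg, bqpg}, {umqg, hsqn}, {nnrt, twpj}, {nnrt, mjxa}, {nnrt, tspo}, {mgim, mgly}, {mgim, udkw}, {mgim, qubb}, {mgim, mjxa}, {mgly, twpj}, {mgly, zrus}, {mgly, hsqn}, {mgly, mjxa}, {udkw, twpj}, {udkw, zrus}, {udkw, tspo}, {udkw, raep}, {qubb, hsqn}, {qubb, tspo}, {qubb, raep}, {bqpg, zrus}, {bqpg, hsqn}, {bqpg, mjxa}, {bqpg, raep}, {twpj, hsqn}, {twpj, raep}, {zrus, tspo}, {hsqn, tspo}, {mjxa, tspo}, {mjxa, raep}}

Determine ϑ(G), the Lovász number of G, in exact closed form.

5

deg(twpj) = 6; N(twpj) = {unlp, nnrt, mgly, udkw, hsqn, raep}.
Vertex tspo has 6 neighbors: nnrt, udkw, qubb, zrus, hsqn, mjxa.
N(zrus) = {unlp, sdwn, mgly, udkw, bqpg, tspo}, |N(zrus)| = 6.
N(udkw) = {umqg, mgim, twpj, zrus, tspo, raep}, |N(udkw)| = 6.
6-regular, N=15; this is K(6,2), the Kneser graph.
spec(A) ≈ [6.0, 1.0, -3.0] (distinct, 6 d.p.).
λ_max=6, λ_min=-3; ϑ = −15·λ_min/(λ_max−λ_min) = 5.
Numerically 5.0000000.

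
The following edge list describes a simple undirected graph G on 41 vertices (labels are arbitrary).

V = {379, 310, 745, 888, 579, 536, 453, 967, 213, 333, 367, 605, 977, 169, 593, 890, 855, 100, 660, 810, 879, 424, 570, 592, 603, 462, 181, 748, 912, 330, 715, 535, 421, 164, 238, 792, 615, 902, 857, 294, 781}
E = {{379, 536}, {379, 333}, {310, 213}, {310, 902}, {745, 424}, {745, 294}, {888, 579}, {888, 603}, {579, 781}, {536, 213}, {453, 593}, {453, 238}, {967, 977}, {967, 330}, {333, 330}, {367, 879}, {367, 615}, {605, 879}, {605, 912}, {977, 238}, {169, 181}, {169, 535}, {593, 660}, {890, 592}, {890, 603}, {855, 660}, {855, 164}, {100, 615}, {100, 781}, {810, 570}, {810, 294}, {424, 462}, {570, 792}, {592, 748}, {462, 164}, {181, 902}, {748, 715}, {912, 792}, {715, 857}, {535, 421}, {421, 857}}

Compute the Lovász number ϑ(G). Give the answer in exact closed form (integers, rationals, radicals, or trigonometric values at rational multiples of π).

41*cos(pi/41)/(cos(pi/41) + 1)

N(857) = {715, 421}, |N(857)| = 2.
N(603) = {888, 890}, |N(603)| = 2.
Vertex 294 has 2 neighbors: 745, 810.
deg(310) = 2; N(310) = {213, 902}.
41-vertex 2-regular graph: this is C_{41}, the 41-cycle.
The 21 distinct eigenvalues: [2.0, 1.976561, 1.906793, 1.792331, 1.635859, 1.441043, 1.212451, 0.95544, 0.676034, 0.380782, 0.076605, -0.229367, -0.529963, -0.818137, -1.087135, -1.330651, -1.542978, -1.719139, -1.855005, -1.947391, -1.994132].
Lovász: ϑ = −41(-2*cos(pi/41))/(2+-(-1)*2*cos(pi/41)) = 41*cos(pi/41)/(cos(pi/41) + 1).
≈ 20.4699 (to 4 d.p.).
20 ≤ 41*cos(pi/41)/(cos(pi/41) + 1) ≤ 21: both strict.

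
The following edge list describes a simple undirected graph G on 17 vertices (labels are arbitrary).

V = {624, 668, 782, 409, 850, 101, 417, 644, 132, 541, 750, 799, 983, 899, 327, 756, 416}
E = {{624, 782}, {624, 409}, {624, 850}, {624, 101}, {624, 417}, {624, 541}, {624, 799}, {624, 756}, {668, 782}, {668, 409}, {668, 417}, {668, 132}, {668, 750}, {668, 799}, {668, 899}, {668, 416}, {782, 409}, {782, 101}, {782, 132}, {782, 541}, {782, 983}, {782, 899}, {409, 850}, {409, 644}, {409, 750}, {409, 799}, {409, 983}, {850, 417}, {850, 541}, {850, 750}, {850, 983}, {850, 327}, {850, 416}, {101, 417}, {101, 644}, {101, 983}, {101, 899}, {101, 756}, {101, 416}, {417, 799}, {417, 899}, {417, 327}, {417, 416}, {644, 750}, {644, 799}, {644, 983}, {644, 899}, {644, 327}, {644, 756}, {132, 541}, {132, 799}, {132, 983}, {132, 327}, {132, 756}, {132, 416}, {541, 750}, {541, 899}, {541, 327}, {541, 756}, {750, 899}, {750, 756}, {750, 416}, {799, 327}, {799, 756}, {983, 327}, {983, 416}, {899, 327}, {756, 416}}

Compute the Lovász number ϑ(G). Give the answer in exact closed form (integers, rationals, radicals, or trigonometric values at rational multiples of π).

Vertex 624 has 8 neighbors: 782, 409, 850, 101, 417, 541, 799, 756.
Vertex 750 has 8 neighbors: 668, 409, 850, 644, 541, 899, 756, 416.
Vertex 782 has 8 neighbors: 624, 668, 409, 101, 132, 541, 983, 899.
Vertex 416 has 8 neighbors: 668, 850, 101, 417, 132, 750, 983, 756.
deg(v) = 8 for all v (|V|=17); SR(17,8,3,4) — a Paley graph.
A has 3 distinct eigenvalues ≈ [8.0, 1.561553, -2.561553].
With N=17: ϑ(G) = 17·(-(-sqrt(17)/2 - 1/2))/(8−(-sqrt(17)/2 - 1/2)) = sqrt(17).
ϑ(G) ≈ 4.123106.

sqrt(17)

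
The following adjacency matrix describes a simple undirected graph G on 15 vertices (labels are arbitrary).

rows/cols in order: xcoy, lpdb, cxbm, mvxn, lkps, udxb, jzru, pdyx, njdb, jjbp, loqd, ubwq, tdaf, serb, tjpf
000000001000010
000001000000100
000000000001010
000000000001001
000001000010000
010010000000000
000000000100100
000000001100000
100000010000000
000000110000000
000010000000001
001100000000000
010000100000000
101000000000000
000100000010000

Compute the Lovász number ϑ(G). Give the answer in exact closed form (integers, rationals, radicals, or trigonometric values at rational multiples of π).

Vertex pdyx has 2 neighbors: njdb, jjbp.
deg(tjpf) = 2; N(tjpf) = {mvxn, loqd}.
N(serb) = {xcoy, cxbm}, |N(serb)| = 2.
Vertex cxbm has 2 neighbors: ubwq, serb.
2-regular, N=15; this is C_{15}, the 15-cycle.
Distinct eigenvalues (to 4 d.p.): [2.0, 1.8271, 1.3383, 0.618, -0.2091, -1.0, -1.618, -1.9563].
Lovász: ϑ = −15(-2*cos(pi/15))/(2+-(-1)*2*cos(pi/15)) = 15*cos(pi/15)/(cos(pi/15) + 1).
= 7.41715… (decimal).
Lovász sandwich 7 ≤ 15*cos(pi/15)/(cos(pi/15) + 1) ≤ 8: both strict.

15*cos(pi/15)/(cos(pi/15) + 1)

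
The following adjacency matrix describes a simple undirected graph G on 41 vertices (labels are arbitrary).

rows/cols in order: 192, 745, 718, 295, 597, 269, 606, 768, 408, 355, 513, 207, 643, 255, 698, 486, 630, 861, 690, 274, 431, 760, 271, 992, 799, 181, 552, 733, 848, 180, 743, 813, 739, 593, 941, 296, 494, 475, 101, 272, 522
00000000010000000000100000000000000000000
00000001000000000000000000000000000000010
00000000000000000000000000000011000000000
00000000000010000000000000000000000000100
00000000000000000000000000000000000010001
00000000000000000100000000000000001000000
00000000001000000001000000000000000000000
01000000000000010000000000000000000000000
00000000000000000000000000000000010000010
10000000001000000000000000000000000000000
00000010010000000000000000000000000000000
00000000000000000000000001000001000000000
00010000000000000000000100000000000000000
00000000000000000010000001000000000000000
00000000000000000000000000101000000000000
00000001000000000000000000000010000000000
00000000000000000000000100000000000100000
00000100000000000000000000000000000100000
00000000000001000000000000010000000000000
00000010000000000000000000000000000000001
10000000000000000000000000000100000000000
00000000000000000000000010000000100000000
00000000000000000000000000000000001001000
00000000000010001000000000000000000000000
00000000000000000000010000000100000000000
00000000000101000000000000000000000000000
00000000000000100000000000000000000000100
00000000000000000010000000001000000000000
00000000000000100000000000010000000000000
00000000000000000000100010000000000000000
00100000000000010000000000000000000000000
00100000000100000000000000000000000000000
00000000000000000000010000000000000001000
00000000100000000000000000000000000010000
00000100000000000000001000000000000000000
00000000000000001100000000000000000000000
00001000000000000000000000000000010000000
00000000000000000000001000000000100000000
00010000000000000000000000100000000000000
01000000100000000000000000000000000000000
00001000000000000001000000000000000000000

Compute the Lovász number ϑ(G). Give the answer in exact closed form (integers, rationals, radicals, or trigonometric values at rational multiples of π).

41*cos(pi/41)/(cos(pi/41) + 1)

N(475) = {271, 739}, |N(475)| = 2.
N(813) = {718, 207}, |N(813)| = 2.
deg(690) = 2; N(690) = {255, 733}.
deg(739) = 2; N(739) = {760, 475}.
41-vertex 2-regular graph: connected 2-regular on 41 ⇒ C_{41}.
spec(A) ≈ [2.0, 1.976561, 1.906793, 1.792331, 1.635859, 1.441043, 1.212451, 0.95544, 0.676034, 0.380782, 0.076605, -0.229367, -0.529963, -0.818137, -1.087135, -1.330651, -1.542978, -1.719139, -1.855005, -1.947391, -1.994132] (distinct, 6 d.p.).
Lovász (edge-transitive): ϑ = −41·(-2*cos(pi/41))/((2)−(-2*cos(pi/41))) = 41*cos(pi/41)/(cos(pi/41) + 1).
Numerically 20.46988027.
Check 20 ≤ 41*cos(pi/41)/(cos(pi/41) + 1) ≤ 21: both strict.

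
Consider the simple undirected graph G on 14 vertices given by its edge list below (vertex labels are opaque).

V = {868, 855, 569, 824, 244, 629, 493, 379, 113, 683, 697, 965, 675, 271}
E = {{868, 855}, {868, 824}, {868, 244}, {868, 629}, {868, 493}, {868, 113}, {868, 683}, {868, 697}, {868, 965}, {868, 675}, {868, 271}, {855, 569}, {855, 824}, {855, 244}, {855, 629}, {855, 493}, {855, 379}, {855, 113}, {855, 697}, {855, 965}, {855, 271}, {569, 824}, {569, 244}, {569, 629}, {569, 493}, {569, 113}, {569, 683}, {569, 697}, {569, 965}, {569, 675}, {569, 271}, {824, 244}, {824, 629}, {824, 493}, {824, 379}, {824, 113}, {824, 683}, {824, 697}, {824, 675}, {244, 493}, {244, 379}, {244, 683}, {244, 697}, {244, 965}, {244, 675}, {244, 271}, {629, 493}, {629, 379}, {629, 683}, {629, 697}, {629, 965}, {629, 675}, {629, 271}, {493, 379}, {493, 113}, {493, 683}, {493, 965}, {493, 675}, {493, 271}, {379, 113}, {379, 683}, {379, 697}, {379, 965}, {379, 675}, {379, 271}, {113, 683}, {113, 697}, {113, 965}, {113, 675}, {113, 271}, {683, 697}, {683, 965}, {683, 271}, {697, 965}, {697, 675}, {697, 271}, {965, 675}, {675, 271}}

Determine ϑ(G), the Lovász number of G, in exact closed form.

Vertex 244 has 11 neighbors: 868, 855, 569, 824, 493, 379, 683, 697, 965, 675, 271.
N(855) = {868, 569, 824, 244, 629, 493, 379, 113, 697, 965, 271}, |N(855)| = 11.
Vertex 113 has 11 neighbors: 868, 855, 569, 824, 493, 379, 683, 697, 965, 675, 271.
Vertex 379 has 11 neighbors: 855, 824, 244, 629, 493, 113, 683, 697, 965, 675, 271.
5 parts of sizes [3, 3, 3, 3, 2]; α(G) = 3 = ϑ (perfect).
= 3.000000000… (decimal).
3 ≤ 3 ≤ 3: collapsed.

3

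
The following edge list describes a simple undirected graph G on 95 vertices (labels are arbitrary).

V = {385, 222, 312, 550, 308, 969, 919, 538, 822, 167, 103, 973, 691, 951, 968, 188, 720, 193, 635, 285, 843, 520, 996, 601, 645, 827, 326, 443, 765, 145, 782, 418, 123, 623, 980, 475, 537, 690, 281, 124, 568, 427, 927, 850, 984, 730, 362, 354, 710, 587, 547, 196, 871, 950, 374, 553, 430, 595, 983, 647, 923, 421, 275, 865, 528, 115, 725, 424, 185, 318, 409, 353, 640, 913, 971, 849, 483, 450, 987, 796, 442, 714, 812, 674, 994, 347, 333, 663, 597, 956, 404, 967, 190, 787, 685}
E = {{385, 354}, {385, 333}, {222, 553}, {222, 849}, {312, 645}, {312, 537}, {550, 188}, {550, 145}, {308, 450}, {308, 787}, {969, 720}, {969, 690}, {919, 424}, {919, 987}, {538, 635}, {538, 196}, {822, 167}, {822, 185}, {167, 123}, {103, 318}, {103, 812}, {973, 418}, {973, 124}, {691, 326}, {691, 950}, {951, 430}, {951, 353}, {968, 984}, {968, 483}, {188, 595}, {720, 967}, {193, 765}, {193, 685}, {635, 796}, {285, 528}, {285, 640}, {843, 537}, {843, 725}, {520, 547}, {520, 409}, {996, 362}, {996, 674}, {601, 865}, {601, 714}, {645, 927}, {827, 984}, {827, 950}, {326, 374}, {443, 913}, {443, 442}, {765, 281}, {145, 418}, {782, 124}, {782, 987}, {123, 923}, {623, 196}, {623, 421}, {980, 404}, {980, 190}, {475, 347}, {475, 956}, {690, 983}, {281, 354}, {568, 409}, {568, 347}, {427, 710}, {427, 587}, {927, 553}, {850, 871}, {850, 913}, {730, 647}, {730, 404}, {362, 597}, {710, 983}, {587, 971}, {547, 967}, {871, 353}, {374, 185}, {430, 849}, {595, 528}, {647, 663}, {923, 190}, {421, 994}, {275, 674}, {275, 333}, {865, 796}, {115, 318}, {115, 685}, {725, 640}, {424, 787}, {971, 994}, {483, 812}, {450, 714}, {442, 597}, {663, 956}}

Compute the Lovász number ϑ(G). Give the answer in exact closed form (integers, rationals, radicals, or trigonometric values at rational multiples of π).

95*cos(pi/95)/(cos(pi/95) + 1)

deg(691) = 2; N(691) = {326, 950}.
deg(553) = 2; N(553) = {222, 927}.
deg(347) = 2; N(347) = {475, 568}.
Vertex 782 has 2 neighbors: 124, 987.
Every vertex has degree 2 (N=95); the odd cycle C_{95}.
The 48 distinct eigenvalues: [2.0, 1.9956, 1.9825, 1.9608, 1.9304, 1.8916, 1.8446, 1.7895, 1.7265, 1.656, 1.5783, 1.4936, 1.4025, 1.3052, 1.2022, 1.0939, 0.9808, 0.8635, 0.7424, 0.618, 0.491, 0.3618, 0.231, 0.0992, -0.0331, -0.1652, -0.2965, -0.4266, -0.5548, -0.6806, -0.8034, -0.9227, -1.0379, -1.1487, -1.2544, -1.3546, -1.4489, -1.5368, -1.618, -1.6922, -1.7589, -1.818, -1.8691, -1.9121, -1.9467, -1.9727, -1.9902, -1.9989].
−95·(-2*cos(pi/95)) / ((2)−(-2*cos(pi/95))) = 95*cos(pi/95)/(cos(pi/95) + 1) = ϑ(G).
ϑ(G) ≈ 47.4870.
Lovász sandwich 47 ≤ 95*cos(pi/95)/(cos(pi/95) + 1) ≤ 48: both strict.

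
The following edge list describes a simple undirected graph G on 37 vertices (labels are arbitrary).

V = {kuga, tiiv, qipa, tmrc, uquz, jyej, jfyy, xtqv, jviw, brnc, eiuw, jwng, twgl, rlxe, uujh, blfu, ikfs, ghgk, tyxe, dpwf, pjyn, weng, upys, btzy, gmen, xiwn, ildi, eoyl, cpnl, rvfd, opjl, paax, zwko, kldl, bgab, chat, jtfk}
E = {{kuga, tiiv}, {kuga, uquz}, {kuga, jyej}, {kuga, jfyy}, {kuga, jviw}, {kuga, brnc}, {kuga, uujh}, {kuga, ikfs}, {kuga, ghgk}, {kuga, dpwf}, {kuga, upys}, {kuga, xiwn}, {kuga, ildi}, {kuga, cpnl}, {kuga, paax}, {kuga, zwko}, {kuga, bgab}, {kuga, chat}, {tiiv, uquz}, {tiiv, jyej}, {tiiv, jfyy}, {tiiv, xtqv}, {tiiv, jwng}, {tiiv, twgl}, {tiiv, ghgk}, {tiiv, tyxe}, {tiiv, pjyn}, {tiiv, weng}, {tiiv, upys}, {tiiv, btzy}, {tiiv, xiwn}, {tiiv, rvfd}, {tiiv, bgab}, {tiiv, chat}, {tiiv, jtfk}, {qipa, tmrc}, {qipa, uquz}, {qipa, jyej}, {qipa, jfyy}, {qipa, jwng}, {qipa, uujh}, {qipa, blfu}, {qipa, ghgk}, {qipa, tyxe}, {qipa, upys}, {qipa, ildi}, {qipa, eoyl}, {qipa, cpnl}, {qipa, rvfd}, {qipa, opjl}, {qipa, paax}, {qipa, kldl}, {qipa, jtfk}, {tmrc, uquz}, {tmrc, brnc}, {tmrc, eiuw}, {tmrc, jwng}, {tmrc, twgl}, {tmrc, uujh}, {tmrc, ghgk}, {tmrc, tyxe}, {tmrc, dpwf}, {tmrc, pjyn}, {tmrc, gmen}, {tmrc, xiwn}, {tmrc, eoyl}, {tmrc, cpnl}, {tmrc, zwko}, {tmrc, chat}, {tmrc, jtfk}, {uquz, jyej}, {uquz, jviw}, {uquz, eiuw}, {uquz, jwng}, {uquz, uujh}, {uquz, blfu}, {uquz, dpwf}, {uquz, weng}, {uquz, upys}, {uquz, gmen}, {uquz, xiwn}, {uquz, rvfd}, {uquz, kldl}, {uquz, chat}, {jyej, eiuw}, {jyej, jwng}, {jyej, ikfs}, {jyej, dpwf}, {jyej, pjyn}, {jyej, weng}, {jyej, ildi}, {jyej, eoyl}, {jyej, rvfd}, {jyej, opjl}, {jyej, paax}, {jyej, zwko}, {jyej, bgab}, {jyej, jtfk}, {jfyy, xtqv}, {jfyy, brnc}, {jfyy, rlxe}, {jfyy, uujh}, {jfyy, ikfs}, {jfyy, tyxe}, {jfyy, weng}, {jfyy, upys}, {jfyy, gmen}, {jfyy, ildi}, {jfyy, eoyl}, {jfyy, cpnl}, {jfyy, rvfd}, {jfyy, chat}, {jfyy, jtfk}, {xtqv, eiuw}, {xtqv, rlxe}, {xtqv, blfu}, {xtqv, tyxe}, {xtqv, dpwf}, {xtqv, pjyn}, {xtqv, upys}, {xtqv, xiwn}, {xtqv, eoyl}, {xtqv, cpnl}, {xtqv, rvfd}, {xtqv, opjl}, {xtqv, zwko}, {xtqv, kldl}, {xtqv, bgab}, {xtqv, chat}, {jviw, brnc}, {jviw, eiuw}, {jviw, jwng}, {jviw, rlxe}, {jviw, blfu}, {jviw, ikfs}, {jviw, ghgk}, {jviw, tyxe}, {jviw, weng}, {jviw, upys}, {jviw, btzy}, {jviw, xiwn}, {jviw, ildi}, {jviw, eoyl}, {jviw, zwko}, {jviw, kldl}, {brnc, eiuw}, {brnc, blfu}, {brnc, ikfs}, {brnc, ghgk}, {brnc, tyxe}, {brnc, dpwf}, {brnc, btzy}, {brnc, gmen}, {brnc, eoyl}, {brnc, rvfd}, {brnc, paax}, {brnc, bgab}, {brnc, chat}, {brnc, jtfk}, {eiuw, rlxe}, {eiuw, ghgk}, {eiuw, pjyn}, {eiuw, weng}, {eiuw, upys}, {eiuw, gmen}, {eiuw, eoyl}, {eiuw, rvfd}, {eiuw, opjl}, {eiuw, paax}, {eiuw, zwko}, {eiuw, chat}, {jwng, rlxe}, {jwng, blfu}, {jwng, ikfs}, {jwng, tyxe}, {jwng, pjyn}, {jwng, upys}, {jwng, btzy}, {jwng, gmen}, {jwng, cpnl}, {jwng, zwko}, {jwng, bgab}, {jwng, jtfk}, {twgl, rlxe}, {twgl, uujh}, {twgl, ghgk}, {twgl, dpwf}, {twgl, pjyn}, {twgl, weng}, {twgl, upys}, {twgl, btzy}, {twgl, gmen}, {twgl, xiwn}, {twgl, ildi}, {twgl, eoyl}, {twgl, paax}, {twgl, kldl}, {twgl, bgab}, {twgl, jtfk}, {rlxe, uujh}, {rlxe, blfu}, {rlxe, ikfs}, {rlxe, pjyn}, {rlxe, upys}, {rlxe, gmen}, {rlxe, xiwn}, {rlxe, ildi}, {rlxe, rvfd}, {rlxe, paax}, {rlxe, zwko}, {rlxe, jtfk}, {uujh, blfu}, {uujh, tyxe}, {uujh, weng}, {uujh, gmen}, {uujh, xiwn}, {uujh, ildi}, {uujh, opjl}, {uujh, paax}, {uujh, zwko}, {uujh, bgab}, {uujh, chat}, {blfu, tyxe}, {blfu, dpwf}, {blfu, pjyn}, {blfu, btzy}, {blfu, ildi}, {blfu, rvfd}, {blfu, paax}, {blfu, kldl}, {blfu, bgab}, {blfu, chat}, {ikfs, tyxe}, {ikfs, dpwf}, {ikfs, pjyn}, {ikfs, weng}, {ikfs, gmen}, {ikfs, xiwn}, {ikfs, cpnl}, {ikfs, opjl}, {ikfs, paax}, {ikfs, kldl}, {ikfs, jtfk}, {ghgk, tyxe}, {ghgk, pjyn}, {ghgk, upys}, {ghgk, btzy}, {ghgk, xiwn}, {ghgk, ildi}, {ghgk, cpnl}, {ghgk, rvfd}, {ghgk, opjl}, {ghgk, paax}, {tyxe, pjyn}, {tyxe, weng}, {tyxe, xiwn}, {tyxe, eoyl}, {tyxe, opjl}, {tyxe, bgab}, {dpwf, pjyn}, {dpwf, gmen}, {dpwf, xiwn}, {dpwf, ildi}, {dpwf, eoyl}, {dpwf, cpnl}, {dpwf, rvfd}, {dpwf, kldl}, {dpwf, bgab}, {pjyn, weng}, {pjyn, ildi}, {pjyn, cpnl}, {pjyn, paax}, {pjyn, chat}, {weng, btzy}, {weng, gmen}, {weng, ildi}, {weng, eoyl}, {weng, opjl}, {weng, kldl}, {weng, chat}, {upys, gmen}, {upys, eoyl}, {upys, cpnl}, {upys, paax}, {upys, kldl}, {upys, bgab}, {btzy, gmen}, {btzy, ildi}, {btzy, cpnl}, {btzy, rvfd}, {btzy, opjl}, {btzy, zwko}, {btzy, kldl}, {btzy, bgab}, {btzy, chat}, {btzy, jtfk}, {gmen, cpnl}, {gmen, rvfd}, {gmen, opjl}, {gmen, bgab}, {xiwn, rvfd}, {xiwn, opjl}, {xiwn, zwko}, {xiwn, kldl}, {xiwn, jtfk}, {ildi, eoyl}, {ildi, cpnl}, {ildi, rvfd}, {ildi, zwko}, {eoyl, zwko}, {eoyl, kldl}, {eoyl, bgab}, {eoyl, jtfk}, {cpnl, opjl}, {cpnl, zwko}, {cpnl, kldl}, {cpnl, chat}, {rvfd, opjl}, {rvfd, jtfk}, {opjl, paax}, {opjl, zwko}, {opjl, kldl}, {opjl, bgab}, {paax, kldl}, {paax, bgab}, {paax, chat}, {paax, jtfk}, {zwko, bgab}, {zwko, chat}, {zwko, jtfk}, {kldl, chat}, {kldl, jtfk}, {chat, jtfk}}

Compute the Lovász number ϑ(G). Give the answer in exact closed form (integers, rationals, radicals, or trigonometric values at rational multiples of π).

sqrt(37)

N(rvfd) = {tiiv, qipa, uquz, jyej, jfyy, xtqv, brnc, eiuw, rlxe, blfu, ghgk, dpwf, btzy, gmen, xiwn, ildi, opjl, jtfk}, |N(rvfd)| = 18.
deg(upys) = 18; N(upys) = {kuga, tiiv, qipa, uquz, jfyy, xtqv, jviw, eiuw, jwng, twgl, rlxe, ghgk, gmen, eoyl, cpnl, paax, kldl, bgab}.
Vertex jviw has 18 neighbors: kuga, uquz, brnc, eiuw, jwng, rlxe, blfu, ikfs, ghgk, tyxe, weng, upys, btzy, xiwn, ildi, eoyl, zwko, kldl.
N(bgab) = {kuga, tiiv, jyej, xtqv, brnc, jwng, twgl, uujh, blfu, tyxe, dpwf, upys, btzy, gmen, eoyl, opjl, paax, zwko}, |N(bgab)| = 18.
G on 37 vertices is 18-regular; Paley(37): SR with (k,λ,μ)=(18,8,9).
Distinct eigenvalues (to 5 d.p.): [18.0, 2.54138, -3.54138].
λ_max=18, λ_min=-sqrt(37)/2 - 1/2; ϑ = −37·λ_min/(λ_max−λ_min) = sqrt(37).
≈ 6.08276253 (to 8 d.p.).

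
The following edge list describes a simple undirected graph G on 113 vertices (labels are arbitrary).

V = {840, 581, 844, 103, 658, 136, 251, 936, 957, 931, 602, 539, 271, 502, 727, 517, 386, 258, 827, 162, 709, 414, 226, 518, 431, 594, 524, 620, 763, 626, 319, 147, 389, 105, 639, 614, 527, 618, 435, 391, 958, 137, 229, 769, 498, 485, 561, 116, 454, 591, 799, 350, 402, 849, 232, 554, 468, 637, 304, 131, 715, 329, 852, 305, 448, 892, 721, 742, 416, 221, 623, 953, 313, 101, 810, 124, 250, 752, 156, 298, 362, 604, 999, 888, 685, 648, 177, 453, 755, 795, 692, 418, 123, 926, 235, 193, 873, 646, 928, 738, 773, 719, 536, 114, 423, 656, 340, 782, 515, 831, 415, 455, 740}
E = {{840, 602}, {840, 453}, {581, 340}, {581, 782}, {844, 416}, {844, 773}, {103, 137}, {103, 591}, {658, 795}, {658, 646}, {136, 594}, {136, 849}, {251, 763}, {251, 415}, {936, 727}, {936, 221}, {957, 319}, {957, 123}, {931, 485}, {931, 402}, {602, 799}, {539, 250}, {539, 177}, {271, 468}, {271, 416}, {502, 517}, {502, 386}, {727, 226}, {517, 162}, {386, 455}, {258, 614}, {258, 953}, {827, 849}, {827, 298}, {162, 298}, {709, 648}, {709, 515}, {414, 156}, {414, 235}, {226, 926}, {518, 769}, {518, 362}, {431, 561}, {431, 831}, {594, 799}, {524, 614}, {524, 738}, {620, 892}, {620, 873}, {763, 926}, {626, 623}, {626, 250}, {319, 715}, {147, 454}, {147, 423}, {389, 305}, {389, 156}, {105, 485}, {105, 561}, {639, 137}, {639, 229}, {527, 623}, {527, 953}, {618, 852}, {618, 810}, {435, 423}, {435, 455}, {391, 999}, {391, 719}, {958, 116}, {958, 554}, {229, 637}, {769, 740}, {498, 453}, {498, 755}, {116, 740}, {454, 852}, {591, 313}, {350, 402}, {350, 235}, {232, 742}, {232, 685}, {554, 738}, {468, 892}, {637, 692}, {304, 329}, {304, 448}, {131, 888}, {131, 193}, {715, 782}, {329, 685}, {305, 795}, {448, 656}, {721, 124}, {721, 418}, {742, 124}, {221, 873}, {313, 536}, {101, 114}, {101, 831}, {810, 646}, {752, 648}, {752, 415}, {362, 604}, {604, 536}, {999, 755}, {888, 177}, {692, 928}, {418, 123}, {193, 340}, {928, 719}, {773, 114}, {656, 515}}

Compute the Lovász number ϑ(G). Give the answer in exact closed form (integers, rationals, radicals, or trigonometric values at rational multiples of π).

N(594) = {136, 799}, |N(594)| = 2.
deg(527) = 2; N(527) = {623, 953}.
deg(162) = 2; N(162) = {517, 298}.
Vertex 524 has 2 neighbors: 614, 738.
deg(v) = 2 for all v (|V|=113); the odd cycle C_{113}.
The 57 distinct eigenvalues: [2.0, 1.99691, 1.98765, 1.97224, 1.95074, 1.9232, 1.88973, 1.85041, 1.80537, 1.75475, 1.69871, 1.63742, 1.57106, 1.49985, 1.42401, 1.34376, 1.25936, 1.17107, 1.07915, 0.98391, 0.88562, 0.78459, 0.68114, 0.57558, 0.46824, 0.35946, 0.24956, 0.1389, 0.0278, -0.08338, -0.1943, -0.30463, -0.41401, -0.52211, -0.6286, -0.73315, -0.83543, -0.93512, -1.03193, -1.12555, -1.21568, -1.30206, -1.38442, -1.4625, -1.53605, -1.60486, -1.66871, -1.7274, -1.78075, -1.8286, -1.87079, -1.9072, -1.93772, -1.96225, -1.98071, -1.99305, -1.99923].
Lovász: ϑ = −113(-2*cos(pi/113))/(2+-(-1)*2*cos(pi/113)) = 113*cos(pi/113)/(cos(pi/113) + 1).
≈ 56.489080889 (to 9 d.p.).
Check 56 ≤ 113*cos(pi/113)/(cos(pi/113) + 1) ≤ 57: both strict.

113*cos(pi/113)/(cos(pi/113) + 1)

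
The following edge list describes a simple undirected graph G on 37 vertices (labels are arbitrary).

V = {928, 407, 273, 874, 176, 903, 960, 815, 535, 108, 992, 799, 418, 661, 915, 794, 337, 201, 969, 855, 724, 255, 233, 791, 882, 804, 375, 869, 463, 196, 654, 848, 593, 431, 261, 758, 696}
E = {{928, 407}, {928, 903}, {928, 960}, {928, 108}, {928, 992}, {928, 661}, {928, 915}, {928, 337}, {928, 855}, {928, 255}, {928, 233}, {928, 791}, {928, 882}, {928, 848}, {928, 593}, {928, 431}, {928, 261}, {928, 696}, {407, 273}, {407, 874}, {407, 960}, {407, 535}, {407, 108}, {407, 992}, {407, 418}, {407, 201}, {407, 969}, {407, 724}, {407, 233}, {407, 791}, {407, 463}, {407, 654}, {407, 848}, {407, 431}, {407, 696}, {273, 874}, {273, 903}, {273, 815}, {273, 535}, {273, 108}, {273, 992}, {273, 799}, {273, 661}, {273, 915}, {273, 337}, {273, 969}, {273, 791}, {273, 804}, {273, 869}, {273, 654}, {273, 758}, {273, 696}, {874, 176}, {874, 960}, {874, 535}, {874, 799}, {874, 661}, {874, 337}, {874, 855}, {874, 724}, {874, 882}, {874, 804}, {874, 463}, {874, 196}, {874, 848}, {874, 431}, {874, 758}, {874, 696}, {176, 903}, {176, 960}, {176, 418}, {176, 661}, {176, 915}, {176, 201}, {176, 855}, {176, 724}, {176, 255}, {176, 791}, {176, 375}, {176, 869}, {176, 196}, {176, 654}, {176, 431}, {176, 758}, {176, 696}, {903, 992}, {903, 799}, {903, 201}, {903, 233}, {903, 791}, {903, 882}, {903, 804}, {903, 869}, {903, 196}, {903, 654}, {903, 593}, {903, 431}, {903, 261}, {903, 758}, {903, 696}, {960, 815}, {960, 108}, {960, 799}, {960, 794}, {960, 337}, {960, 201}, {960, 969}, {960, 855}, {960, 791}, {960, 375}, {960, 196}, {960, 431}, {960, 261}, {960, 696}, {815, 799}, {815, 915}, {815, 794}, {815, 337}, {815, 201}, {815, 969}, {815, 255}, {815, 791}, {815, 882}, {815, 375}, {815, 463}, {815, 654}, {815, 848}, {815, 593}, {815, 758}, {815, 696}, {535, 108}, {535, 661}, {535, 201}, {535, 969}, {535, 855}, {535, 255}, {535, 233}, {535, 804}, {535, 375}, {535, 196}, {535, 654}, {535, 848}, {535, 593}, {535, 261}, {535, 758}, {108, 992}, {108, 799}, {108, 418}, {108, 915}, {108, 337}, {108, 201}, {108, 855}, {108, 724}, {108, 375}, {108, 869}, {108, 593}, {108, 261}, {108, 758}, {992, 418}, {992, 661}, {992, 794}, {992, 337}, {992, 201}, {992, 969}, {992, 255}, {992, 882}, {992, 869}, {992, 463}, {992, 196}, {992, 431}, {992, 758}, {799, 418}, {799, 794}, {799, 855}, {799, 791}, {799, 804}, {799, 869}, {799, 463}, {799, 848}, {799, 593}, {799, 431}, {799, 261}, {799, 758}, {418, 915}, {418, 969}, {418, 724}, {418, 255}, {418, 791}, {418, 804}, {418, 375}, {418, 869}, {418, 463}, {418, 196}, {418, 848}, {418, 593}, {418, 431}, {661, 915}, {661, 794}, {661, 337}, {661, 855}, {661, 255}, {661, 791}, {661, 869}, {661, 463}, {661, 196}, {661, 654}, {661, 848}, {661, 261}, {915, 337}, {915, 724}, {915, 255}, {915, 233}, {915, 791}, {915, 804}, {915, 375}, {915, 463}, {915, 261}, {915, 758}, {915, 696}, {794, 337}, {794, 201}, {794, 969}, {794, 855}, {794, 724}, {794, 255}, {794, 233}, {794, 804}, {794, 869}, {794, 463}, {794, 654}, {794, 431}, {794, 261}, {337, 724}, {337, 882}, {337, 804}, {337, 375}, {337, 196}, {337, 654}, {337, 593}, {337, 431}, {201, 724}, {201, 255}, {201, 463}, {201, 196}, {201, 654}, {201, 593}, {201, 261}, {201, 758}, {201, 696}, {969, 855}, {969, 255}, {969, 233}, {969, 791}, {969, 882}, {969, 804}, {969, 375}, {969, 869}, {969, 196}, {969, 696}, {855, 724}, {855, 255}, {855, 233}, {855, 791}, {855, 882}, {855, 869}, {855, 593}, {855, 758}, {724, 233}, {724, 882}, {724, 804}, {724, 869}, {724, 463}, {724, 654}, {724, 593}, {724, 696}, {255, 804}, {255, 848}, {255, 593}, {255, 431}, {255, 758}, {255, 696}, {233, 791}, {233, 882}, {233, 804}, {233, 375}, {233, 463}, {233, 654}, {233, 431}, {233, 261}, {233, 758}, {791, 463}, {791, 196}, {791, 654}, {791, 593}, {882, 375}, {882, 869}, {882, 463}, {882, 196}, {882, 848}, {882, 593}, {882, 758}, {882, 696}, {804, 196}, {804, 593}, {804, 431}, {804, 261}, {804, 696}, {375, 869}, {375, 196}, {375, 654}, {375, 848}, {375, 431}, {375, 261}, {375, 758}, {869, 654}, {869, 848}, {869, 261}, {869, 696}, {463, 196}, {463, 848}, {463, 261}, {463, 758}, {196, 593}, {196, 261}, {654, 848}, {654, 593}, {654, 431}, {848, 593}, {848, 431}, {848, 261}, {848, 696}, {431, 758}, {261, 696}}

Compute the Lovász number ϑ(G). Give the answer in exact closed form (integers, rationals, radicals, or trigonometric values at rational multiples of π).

sqrt(37)

Vertex 960 has 18 neighbors: 928, 407, 874, 176, 815, 108, 799, 794, 337, 201, 969, 855, 791, 375, 196, 431, 261, 696.
N(869) = {273, 176, 903, 108, 992, 799, 418, 661, 794, 969, 855, 724, 882, 375, 654, 848, 261, 696}, |N(869)| = 18.
Vertex 196 has 18 neighbors: 874, 176, 903, 960, 535, 992, 418, 661, 337, 201, 969, 791, 882, 804, 375, 463, 593, 261.
deg(903) = 18; N(903) = {928, 273, 176, 992, 799, 201, 233, 791, 882, 804, 869, 196, 654, 593, 431, 261, 758, 696}.
deg(v) = 18 for all v (|V|=37); SR(37,18,8,9) — a Paley graph.
Distinct eigenvalues (to 4 d.p.): [18.0, 2.5414, -3.5414].
−37·(-sqrt(37)/2 - 1/2) / ((18)−(-sqrt(37)/2 - 1/2)) = sqrt(37) = ϑ(G).
= 6.0827625… (decimal).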